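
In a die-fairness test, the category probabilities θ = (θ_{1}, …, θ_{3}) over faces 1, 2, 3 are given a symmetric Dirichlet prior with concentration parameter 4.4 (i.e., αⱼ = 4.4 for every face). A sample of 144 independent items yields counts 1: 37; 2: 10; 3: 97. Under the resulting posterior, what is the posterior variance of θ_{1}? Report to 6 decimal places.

0.001226

The Dirichlet prior is conjugate to the Multinomial likelihood: each posterior αⱼ = prior αⱼ + observed count nⱼ.
Posterior concentration: (41.4, 14.4, 101.4), total = 157.2.
Var[θ_j] = α_j(Σα−α_j)/((Σα)²(Σα+1)) = 41.4·115.8/(157.2²·158.2) = 0.001226.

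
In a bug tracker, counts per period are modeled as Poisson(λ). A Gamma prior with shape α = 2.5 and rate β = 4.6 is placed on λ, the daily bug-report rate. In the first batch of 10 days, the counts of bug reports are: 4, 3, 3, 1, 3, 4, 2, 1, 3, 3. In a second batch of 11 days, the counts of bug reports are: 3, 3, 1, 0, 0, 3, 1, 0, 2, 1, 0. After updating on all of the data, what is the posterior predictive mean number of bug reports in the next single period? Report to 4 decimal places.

1.6992

With a Gamma(shape α, rate β) prior, the Poisson likelihood is conjugate: the posterior is Gamma(α + ΣXᵢ, β + n).
Batch 1: sum of counts S = 27 over n = 10 days.
After batch 1: Gamma(α+S, β+n) = Gamma(2.5+27, 4.6+10) = Gamma(29.5, 14.6).
Batch 2: sum of counts S = 14 over n = 11 days.
After batch 2: Gamma(α+S, β+n) = Gamma(29.5+14, 14.6+11) = Gamma(43.5, 25.6).
The predictive distribution for one future period is NegBinom with mean α/β = 1.6992.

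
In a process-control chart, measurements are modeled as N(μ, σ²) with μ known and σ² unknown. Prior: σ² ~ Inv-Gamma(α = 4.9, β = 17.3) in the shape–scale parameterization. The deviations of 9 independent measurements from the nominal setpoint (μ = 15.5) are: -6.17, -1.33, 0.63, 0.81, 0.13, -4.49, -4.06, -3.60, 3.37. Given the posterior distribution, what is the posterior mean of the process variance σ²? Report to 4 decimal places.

8.1231

With known mean μ and an Inverse-Gamma(α, β) prior on σ², the Normal likelihood is conjugate: posterior is Inv-Gamma(α + n/2, β + Σ(xᵢ−μ)²/2).
Σ(xᵢ−μ)² = (-6.17)² + (-1.33)² + (0.63)² + (0.81)² + (0.13)² + (-4.49)² + (-4.06)² + (-3.60)² + (3.37)² = 101.8683.
Posterior: Inv-Gamma(4.9 + 9/2, 17.3 + 101.8683/2) = Inv-Gamma(9.40, 68.23415).
E[σ²|data] = β/(α−1) = 68.23415/8.40 = 8.1231.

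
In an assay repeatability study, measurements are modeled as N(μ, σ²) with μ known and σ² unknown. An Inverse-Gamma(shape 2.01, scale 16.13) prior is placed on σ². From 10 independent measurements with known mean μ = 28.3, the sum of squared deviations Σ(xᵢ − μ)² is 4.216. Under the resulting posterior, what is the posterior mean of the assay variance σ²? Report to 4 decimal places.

With known mean μ and an Inverse-Gamma(α, β) prior on σ², the Normal likelihood is conjugate: posterior is Inv-Gamma(α + n/2, β + Σ(xᵢ−μ)²/2).
Posterior: Inv-Gamma(2.01 + 10/2, 16.13 + 4.216/2) = Inv-Gamma(7.01, 18.2380).
E[σ²|data] = β/(α−1) = 18.2380/6.01 = 3.0346.

3.0346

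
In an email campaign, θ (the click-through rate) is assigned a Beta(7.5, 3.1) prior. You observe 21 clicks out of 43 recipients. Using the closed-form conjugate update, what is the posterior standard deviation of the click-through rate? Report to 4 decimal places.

The Beta prior is conjugate to a Binomial/Bernoulli likelihood; the update adds successes to α and failures to β.
Posterior: Beta(α+k, β+n−k) = Beta(7.5+21, 3.1+22) = Beta(28.5, 25.1).
Var = αβ/((α+β)²(α+β+1)) = 28.5·25.1/(53.6²·54.6) = 0.00456033; SD = √0.00456033 = 0.0675.

0.0675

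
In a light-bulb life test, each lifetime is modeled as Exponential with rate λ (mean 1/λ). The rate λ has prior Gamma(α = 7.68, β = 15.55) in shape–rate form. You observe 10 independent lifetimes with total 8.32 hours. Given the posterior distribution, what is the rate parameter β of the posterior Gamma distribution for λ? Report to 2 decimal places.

23.87

With a Gamma(shape α, rate β) prior on the exponential rate λ, the posterior after n observations with total T = Σxᵢ is Gamma(α+n, β+T).
Posterior: Gamma(7.68+10, 15.55+8.32) = Gamma(17.68, 23.87).
Posterior β = 23.87.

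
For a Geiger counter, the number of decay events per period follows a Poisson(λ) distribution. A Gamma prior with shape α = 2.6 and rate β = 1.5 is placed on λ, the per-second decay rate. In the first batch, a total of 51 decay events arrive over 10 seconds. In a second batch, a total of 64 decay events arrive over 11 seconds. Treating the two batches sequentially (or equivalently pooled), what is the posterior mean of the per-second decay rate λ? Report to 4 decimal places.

5.2267

With a Gamma(shape α, rate β) prior, the Poisson likelihood is conjugate: the posterior is Gamma(α + ΣXᵢ, β + n).
After batch 1: Gamma(α+S, β+n) = Gamma(2.6+51, 1.5+10) = Gamma(53.6, 11.5).
After batch 2: Gamma(α+S, β+n) = Gamma(53.6+64, 11.5+11) = Gamma(117.6, 22.5).
Posterior mean = α/β = 117.6/22.5 = 5.2267.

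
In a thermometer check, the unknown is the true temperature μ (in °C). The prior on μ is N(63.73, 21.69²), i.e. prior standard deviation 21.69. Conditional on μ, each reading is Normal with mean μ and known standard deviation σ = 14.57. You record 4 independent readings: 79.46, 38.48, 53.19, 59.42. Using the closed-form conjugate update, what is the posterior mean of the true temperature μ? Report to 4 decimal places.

For Normal data with known variance σ², a Normal(μ₀, σ₀²) prior on μ is conjugate. Posterior precision = 1/σ₀² + n/σ²; posterior mean is the precision-weighted average of μ₀ and x̄.
Σxᵢ = 79.46 + 38.48 + 53.19 + 59.42 = 230.55, so n·x̄ = 230.55.
σ₀² = 21.69² = 470.4561, σ² = 14.57² = 212.2849; σ² + n·σ₀² = 212.2849 + 4·470.4561 = 2094.1093.
Posterior mean = (μ₀/σ₀² + n·x̄/σ²)/(1/σ₀² + n/σ²) = (σ²·μ₀ + σ₀²·n·x̄)/(σ² + n·σ₀²) = (212.2849·63.73 + 470.4561·230.55)/2094.1093 = 121992.570532/2094.1093 = 58.2551.

58.2551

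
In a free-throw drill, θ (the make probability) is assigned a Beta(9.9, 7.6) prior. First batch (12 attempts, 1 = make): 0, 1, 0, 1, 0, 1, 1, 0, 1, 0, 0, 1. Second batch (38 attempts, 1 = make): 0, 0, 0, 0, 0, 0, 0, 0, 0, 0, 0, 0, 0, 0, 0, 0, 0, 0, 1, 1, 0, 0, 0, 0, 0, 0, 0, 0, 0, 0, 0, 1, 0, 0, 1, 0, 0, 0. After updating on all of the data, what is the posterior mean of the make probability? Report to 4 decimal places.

0.2948

The Beta prior is conjugate to a Binomial/Bernoulli likelihood; the update adds successes to α and failures to β.
After batch 1: Beta(9.9+6, 7.6+6) = Beta(15.9, 13.6).
After batch 2: Beta(15.9+4, 13.6+34) = Beta(19.9, 47.6).
Posterior mean = α/(α+β) = 19.9/67.5 = 0.2948.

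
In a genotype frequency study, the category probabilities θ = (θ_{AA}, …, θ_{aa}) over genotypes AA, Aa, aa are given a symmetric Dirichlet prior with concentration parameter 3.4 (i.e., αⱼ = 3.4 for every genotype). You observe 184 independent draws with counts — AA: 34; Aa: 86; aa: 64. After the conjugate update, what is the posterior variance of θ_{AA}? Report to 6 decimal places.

The Dirichlet prior is conjugate to the Multinomial likelihood: each posterior αⱼ = prior αⱼ + observed count nⱼ.
Posterior concentration: (37.4, 89.4, 67.4), total = 194.2.
Var[θ_j] = α_j(Σα−α_j)/((Σα)²(Σα+1)) = 37.4·156.8/(194.2²·195.2) = 0.000797.

0.000797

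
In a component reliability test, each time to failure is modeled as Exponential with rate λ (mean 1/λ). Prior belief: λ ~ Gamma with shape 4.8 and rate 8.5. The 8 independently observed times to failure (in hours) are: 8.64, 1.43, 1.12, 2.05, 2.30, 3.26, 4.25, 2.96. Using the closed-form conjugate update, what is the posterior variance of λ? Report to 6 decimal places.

With a Gamma(shape α, rate β) prior on the exponential rate λ, the posterior after n observations with total T = Σxᵢ is Gamma(α+n, β+T).
Sum of observations T = 26.01 hours; n = 8.
Posterior: Gamma(4.8+8, 8.5+26.01) = Gamma(12.8, 34.51).
Var = α/β² = 0.010748.

0.010748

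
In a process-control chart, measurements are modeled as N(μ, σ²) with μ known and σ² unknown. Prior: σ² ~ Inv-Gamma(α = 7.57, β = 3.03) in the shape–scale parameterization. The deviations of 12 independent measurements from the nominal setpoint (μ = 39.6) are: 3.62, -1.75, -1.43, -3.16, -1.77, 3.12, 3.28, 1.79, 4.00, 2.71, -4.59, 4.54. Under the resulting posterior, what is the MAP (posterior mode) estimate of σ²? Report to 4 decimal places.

With known mean μ and an Inverse-Gamma(α, β) prior on σ², the Normal likelihood is conjugate: posterior is Inv-Gamma(α + n/2, β + Σ(xᵢ−μ)²/2).
Σ(xᵢ−μ)² = (3.62)² + (-1.75)² + (-1.43)² + (-3.16)² + (-1.77)² + (3.12)² + (3.28)² + (1.79)² + (4.00)² + (2.71)² + (-4.59)² + (4.54)² = 120.0510.
Posterior: Inv-Gamma(7.57 + 12/2, 3.03 + 120.0510/2) = Inv-Gamma(13.57, 63.05550).
Mode = β/(α+1) = 63.05550/14.57 = 4.3278.

4.3278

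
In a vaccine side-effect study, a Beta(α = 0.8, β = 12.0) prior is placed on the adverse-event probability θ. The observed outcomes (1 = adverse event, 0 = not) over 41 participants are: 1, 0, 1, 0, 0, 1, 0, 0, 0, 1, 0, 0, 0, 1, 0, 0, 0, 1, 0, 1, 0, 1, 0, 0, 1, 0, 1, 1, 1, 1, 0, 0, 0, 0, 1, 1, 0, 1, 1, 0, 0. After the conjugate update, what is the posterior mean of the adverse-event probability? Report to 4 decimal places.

0.3309

The Beta prior is conjugate to a Binomial/Bernoulli likelihood; the update adds successes to α and failures to β.
Posterior: Beta(α+k, β+n−k) = Beta(0.8+17, 12.0+24) = Beta(17.8, 36.0).
Posterior mean = α/(α+β) = 17.8/53.8 = 0.3309.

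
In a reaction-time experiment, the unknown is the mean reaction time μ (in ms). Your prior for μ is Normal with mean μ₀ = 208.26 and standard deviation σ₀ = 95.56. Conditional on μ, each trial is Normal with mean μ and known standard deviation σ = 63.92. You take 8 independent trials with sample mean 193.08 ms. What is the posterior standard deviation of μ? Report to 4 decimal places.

For Normal data with known variance σ², a Normal(μ₀, σ₀²) prior on μ is conjugate. Posterior precision = 1/σ₀² + n/σ²; posterior mean is the precision-weighted average of μ₀ and x̄.
σ₀² = 95.56² = 9131.7136, σ² = 63.92² = 4085.7664; σ² + n·σ₀² = 4085.7664 + 8·9131.7136 = 77139.4752.
Posterior precision = 1/σ₀² + n/σ² = 1/9131.7136 + 8/4085.7664 = (σ² + n·σ₀²)/(σ₀²σ²) = 77139.4752/(9131.7136·4085.7664); posterior variance σₙ² = σ₀²σ²/(σ² + n·σ₀²) = 9131.7136·4085.7664/77139.4752 = 483.669982.
Posterior SD = √σₙ² = √(9131.7136·4085.7664/77139.4752) = 21.9925.

21.9925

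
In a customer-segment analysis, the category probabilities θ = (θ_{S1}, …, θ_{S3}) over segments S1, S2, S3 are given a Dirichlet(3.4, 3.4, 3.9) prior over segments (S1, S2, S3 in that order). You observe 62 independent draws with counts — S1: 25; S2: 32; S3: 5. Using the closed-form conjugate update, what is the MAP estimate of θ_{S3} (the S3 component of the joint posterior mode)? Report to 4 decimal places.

0.1133

The Dirichlet prior is conjugate to the Multinomial likelihood: each posterior αⱼ = prior αⱼ + observed count nⱼ.
Posterior concentration: (28.4, 35.4, 8.9), total = 72.7.
Joint mode component: (α_{S3}−1)/(Σα−K) = 7.9/69.7 = 0.1133.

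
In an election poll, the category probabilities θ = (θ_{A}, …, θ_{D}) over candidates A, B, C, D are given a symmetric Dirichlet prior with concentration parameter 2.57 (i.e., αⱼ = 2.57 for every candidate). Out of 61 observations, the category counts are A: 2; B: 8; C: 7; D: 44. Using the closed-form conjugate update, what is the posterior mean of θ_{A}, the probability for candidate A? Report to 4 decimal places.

0.0641

The Dirichlet prior is conjugate to the Multinomial likelihood: each posterior αⱼ = prior αⱼ + observed count nⱼ.
Posterior concentration: (4.57, 10.57, 9.57, 46.57), total = 71.28.
E[θ_{A}|data] = α_{A}/Σα = 4.57/71.28 = 0.0641.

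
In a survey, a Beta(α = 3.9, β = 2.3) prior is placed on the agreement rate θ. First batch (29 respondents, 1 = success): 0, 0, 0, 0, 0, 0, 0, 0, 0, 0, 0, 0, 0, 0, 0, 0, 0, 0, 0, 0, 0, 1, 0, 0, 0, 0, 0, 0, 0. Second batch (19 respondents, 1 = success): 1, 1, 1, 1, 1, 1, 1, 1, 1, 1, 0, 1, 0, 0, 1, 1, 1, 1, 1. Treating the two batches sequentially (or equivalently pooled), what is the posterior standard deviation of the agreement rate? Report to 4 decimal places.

0.0655

The Beta prior is conjugate to a Binomial/Bernoulli likelihood; the update adds successes to α and failures to β.
After batch 1: Beta(3.9+1, 2.3+28) = Beta(4.9, 30.3).
After batch 2: Beta(4.9+16, 30.3+3) = Beta(20.9, 33.3).
Var = αβ/((α+β)²(α+β+1)) = 20.9·33.3/(54.2²·55.2) = 0.00429193; SD = √0.00429193 = 0.0655.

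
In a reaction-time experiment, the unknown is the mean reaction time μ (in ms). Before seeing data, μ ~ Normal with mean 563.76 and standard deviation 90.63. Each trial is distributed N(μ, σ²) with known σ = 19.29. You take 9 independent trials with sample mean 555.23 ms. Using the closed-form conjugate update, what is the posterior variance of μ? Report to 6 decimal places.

41.137829

For Normal data with known variance σ², a Normal(μ₀, σ₀²) prior on μ is conjugate. Posterior precision = 1/σ₀² + n/σ²; posterior mean is the precision-weighted average of μ₀ and x̄.
σ₀² = 90.63² = 8213.7969, σ² = 19.29² = 372.1041; σ² + n·σ₀² = 372.1041 + 9·8213.7969 = 74296.2762.
Posterior precision = 1/σ₀² + n/σ² = 1/8213.7969 + 9/372.1041 = (σ² + n·σ₀²)/(σ₀²σ²) = 74296.2762/(8213.7969·372.1041); posterior variance σₙ² = σ₀²σ²/(σ² + n·σ₀²) = 8213.7969·372.1041/74296.2762 = 41.137829.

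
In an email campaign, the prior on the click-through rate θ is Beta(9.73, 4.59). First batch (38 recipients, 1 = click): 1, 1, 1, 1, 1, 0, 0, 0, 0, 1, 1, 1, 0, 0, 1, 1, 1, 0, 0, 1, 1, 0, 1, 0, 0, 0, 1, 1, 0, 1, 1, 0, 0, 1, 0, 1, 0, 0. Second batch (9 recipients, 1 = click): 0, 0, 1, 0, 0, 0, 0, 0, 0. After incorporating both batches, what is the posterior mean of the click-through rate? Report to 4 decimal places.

The Beta prior is conjugate to a Binomial/Bernoulli likelihood; the update adds successes to α and failures to β.
After batch 1: Beta(9.73+20, 4.59+18) = Beta(29.73, 22.59).
After batch 2: Beta(29.73+1, 22.59+8) = Beta(30.73, 30.59).
Posterior mean = α/(α+β) = 30.73/61.32 = 0.5011.

0.5011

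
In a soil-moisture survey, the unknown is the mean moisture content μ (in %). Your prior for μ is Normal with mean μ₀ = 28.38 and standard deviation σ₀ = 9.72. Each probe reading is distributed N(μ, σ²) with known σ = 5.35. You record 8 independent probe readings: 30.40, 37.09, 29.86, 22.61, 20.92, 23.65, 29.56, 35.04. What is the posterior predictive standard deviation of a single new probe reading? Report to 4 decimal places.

For Normal data with known variance σ², a Normal(μ₀, σ₀²) prior on μ is conjugate. Posterior precision = 1/σ₀² + n/σ²; posterior mean is the precision-weighted average of μ₀ and x̄.
σ₀² = 9.72² = 94.4784, σ² = 5.35² = 28.6225; σ² + n·σ₀² = 28.6225 + 8·94.4784 = 784.4497.
Posterior precision = 1/σ₀² + n/σ² = 1/94.4784 + 8/28.6225 = (σ² + n·σ₀²)/(σ₀²σ²) = 784.4497/(94.4784·28.6225); posterior variance σₙ² = σ₀²σ²/(σ² + n·σ₀²) = 94.4784·28.6225/784.4497 = 3.447268.
Predictive variance for one new observation = σₙ² + σ² = 94.4784·28.6225/784.4497 + 28.6225 = σ²·(σ₀² + 784.4497)/784.4497 = 28.6225·878.9281/784.4497 = 32.069768; SD = √(28.6225·878.9281/784.4497) = 5.6630.

5.6630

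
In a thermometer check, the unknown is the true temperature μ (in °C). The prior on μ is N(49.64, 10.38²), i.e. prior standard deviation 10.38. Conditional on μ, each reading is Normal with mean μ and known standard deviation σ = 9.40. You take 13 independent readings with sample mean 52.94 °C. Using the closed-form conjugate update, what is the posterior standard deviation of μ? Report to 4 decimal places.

2.5286

For Normal data with known variance σ², a Normal(μ₀, σ₀²) prior on μ is conjugate. Posterior precision = 1/σ₀² + n/σ²; posterior mean is the precision-weighted average of μ₀ and x̄.
σ₀² = 10.38² = 107.7444, σ² = 9.40² = 88.36; σ² + n·σ₀² = 88.36 + 13·107.7444 = 1489.0372.
Posterior precision = 1/σ₀² + n/σ² = 1/107.7444 + 13/88.36 = (σ² + n·σ₀²)/(σ₀²σ²) = 1489.0372/(107.7444·88.36); posterior variance σₙ² = σ₀²σ²/(σ² + n·σ₀²) = 107.7444·88.36/1489.0372 = 6.393591.
Posterior SD = √σₙ² = √(107.7444·88.36/1489.0372) = 2.5286.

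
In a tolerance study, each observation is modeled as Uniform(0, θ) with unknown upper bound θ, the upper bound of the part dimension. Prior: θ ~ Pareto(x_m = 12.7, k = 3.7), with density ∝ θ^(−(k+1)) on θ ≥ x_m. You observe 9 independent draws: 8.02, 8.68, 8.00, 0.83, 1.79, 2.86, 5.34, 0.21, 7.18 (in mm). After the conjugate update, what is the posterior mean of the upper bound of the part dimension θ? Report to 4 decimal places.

13.7855

A Pareto(scale x_m, shape k) prior on the upper bound θ of Uniform(0, θ) is conjugate: posterior is Pareto(max(x_m, max xᵢ), k + n).
Sample maximum = 8.68; prior scale x_m = 12.7 → posterior scale = max = 12.70.
Posterior shape = 3.7 + 9 = 12.7.
E[θ|data] = k·x_m/(k−1) = 12.7·12.70/11.7 = 13.7855.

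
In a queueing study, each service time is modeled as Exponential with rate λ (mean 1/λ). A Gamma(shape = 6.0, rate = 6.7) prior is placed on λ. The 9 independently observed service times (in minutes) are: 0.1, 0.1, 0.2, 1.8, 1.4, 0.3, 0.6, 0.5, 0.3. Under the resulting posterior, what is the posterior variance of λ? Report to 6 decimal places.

0.104167

With a Gamma(shape α, rate β) prior on the exponential rate λ, the posterior after n observations with total T = Σxᵢ is Gamma(α+n, β+T).
Sum of observations T = 5.3 minutes; n = 9.
Posterior: Gamma(6.0+9, 6.7+5.3) = Gamma(15.0, 12.0).
Var = α/β² = 0.104167.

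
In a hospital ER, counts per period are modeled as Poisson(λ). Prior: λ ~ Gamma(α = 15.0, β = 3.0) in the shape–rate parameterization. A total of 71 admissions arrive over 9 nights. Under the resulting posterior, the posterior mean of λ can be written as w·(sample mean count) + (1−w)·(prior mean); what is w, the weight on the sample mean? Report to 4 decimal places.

0.7500

With a Gamma(shape α, rate β) prior, the Poisson likelihood is conjugate: the posterior is Gamma(α + ΣXᵢ, β + n).
Posterior mean = (α₀+S)/(β₀+n) = [n/(β₀+n)]·(S/n) + [β₀/(β₀+n)]·(α₀/β₀), so only n and β₀ enter the weight.
Weight on data w = n/(β₀+n) = 9/(3.0+9) = 9/12.0 = 0.7500.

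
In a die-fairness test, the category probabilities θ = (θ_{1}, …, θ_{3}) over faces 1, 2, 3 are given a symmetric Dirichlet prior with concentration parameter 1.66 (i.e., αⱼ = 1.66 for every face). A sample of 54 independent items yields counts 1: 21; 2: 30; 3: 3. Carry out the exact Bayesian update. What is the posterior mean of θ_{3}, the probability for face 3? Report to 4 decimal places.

0.0790

The Dirichlet prior is conjugate to the Multinomial likelihood: each posterior αⱼ = prior αⱼ + observed count nⱼ.
Posterior concentration: (22.66, 31.66, 4.66), total = 58.98.
E[θ_{3}|data] = α_{3}/Σα = 4.66/58.98 = 0.0790.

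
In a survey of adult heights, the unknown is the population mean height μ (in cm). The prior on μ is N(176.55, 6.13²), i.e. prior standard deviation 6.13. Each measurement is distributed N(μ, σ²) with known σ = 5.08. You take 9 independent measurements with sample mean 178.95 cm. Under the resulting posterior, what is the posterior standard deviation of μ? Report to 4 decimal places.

1.6322

For Normal data with known variance σ², a Normal(μ₀, σ₀²) prior on μ is conjugate. Posterior precision = 1/σ₀² + n/σ²; posterior mean is the precision-weighted average of μ₀ and x̄.
σ₀² = 6.13² = 37.5769, σ² = 5.08² = 25.8064; σ² + n·σ₀² = 25.8064 + 9·37.5769 = 363.9985.
Posterior precision = 1/σ₀² + n/σ² = 1/37.5769 + 9/25.8064 = (σ² + n·σ₀²)/(σ₀²σ²) = 363.9985/(37.5769·25.8064); posterior variance σₙ² = σ₀²σ²/(σ² + n·σ₀²) = 37.5769·25.8064/363.9985 = 2.664089.
Posterior SD = √σₙ² = √(37.5769·25.8064/363.9985) = 1.6322.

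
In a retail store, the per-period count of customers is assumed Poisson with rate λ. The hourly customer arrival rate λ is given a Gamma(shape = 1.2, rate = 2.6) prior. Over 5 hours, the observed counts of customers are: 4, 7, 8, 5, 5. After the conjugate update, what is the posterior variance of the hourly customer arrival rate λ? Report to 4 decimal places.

0.5229

With a Gamma(shape α, rate β) prior, the Poisson likelihood is conjugate: the posterior is Gamma(α + ΣXᵢ, β + n).
Sum of counts S = 29 over n = 5 hours.
Posterior: Gamma(α+S, β+n) = Gamma(1.2+29, 2.6+5) = Gamma(30.2, 7.6).
Var = α/β² = 30.2/7.6² = 0.5229.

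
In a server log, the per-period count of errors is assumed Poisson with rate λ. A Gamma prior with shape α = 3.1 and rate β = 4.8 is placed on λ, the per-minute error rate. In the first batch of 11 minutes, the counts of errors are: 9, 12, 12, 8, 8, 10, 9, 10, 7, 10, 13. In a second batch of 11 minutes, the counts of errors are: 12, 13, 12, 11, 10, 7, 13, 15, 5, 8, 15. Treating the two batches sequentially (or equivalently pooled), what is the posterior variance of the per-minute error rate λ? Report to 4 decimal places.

0.3232

With a Gamma(shape α, rate β) prior, the Poisson likelihood is conjugate: the posterior is Gamma(α + ΣXᵢ, β + n).
Batch 1: sum of counts S = 108 over n = 11 minutes.
After batch 1: Gamma(α+S, β+n) = Gamma(3.1+108, 4.8+11) = Gamma(111.1, 15.8).
Batch 2: sum of counts S = 121 over n = 11 minutes.
After batch 2: Gamma(α+S, β+n) = Gamma(111.1+121, 15.8+11) = Gamma(232.1, 26.8).
Var = α/β² = 232.1/26.8² = 0.3232.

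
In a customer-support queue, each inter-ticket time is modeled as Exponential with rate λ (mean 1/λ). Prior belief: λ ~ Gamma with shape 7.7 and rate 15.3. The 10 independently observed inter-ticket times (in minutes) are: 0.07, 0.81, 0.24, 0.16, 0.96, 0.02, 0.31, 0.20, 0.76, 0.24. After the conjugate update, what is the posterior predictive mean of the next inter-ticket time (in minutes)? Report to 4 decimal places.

1.1419

With a Gamma(shape α, rate β) prior on the exponential rate λ, the posterior after n observations with total T = Σxᵢ is Gamma(α+n, β+T).
Sum of observations T = 3.77 minutes; n = 10.
Posterior: Gamma(7.7+10, 15.3+3.77) = Gamma(17.7, 19.07).
The predictive distribution for the next observation is Lomax; its mean is β/(α−1) = 19.07/16.7 = 1.1419.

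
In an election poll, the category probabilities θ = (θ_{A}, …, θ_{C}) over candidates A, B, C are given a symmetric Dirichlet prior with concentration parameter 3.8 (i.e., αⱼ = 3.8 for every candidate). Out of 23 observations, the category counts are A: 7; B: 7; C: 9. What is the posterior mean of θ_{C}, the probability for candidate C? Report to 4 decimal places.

The Dirichlet prior is conjugate to the Multinomial likelihood: each posterior αⱼ = prior αⱼ + observed count nⱼ.
Posterior concentration: (10.8, 10.8, 12.8), total = 34.4.
E[θ_{C}|data] = α_{C}/Σα = 12.8/34.4 = 0.3721.

0.3721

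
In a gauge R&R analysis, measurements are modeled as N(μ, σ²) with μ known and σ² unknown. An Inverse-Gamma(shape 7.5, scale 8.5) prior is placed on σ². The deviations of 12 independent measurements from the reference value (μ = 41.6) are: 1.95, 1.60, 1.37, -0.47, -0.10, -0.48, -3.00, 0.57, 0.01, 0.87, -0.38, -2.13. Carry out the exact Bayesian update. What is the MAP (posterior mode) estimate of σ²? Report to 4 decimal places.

1.3953

With known mean μ and an Inverse-Gamma(α, β) prior on σ², the Normal likelihood is conjugate: posterior is Inv-Gamma(α + n/2, β + Σ(xᵢ−μ)²/2).
Σ(xᵢ−μ)² = (1.95)² + (1.60)² + (1.37)² + (-0.47)² + (-0.10)² + (-0.48)² + (-3.00)² + (0.57)² + (0.01)² + (0.87)² + (-0.38)² + (-2.13)² = 23.4639.
Posterior: Inv-Gamma(7.5 + 12/2, 8.5 + 23.4639/2) = Inv-Gamma(13.50, 20.23195).
Mode = β/(α+1) = 20.23195/14.50 = 1.3953.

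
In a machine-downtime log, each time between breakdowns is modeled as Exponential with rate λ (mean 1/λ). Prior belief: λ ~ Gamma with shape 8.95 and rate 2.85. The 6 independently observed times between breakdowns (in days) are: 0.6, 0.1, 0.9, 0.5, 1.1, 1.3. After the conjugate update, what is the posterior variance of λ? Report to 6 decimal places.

With a Gamma(shape α, rate β) prior on the exponential rate λ, the posterior after n observations with total T = Σxᵢ is Gamma(α+n, β+T).
Sum of observations T = 4.5 days; n = 6.
Posterior: Gamma(8.95+6, 2.85+4.5) = Gamma(14.95, 7.35).
Var = α/β² = 0.276737.

0.276737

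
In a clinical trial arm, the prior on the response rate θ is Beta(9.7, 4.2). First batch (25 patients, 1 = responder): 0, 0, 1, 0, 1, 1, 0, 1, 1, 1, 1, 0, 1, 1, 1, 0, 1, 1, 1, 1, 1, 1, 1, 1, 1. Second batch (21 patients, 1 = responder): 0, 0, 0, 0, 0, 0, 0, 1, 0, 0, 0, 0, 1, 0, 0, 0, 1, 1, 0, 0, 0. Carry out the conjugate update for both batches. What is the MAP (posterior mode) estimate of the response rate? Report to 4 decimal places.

0.5475

The Beta prior is conjugate to a Binomial/Bernoulli likelihood; the update adds successes to α and failures to β.
After batch 1: Beta(9.7+19, 4.2+6) = Beta(28.7, 10.2).
After batch 2: Beta(28.7+4, 10.2+17) = Beta(32.7, 27.2).
Mode of Beta(a,b) for a,b>1 is (a−1)/(a+b−2) = 31.7/57.9 = 0.5475.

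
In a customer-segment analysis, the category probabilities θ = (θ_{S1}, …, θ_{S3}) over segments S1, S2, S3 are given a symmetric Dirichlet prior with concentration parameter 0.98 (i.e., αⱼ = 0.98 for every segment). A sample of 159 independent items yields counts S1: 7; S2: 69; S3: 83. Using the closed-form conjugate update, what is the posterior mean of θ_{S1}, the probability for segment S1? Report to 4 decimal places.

0.0493

The Dirichlet prior is conjugate to the Multinomial likelihood: each posterior αⱼ = prior αⱼ + observed count nⱼ.
Posterior concentration: (7.98, 69.98, 83.98), total = 161.94.
E[θ_{S1}|data] = α_{S1}/Σα = 7.98/161.94 = 0.0493.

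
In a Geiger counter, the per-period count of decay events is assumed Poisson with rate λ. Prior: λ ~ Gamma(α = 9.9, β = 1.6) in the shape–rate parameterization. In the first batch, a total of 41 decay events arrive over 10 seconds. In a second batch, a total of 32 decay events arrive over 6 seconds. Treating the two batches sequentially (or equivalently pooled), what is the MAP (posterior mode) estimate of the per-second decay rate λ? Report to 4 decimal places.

With a Gamma(shape α, rate β) prior, the Poisson likelihood is conjugate: the posterior is Gamma(α + ΣXᵢ, β + n).
After batch 1: Gamma(α+S, β+n) = Gamma(9.9+41, 1.6+10) = Gamma(50.9, 11.6).
After batch 2: Gamma(α+S, β+n) = Gamma(50.9+32, 11.6+6) = Gamma(82.9, 17.6).
Mode of Gamma(α,β) for α≥1 is (α−1)/β = 81.9/17.6 = 4.6534.

4.6534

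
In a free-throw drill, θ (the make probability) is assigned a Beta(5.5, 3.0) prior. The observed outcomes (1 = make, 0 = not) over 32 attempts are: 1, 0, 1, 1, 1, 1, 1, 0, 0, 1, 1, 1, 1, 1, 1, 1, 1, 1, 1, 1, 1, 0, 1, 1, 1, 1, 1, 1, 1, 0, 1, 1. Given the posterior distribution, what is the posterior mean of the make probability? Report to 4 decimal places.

The Beta prior is conjugate to a Binomial/Bernoulli likelihood; the update adds successes to α and failures to β.
Posterior: Beta(α+k, β+n−k) = Beta(5.5+27, 3.0+5) = Beta(32.5, 8.0).
Posterior mean = α/(α+β) = 32.5/40.5 = 0.8025.

0.8025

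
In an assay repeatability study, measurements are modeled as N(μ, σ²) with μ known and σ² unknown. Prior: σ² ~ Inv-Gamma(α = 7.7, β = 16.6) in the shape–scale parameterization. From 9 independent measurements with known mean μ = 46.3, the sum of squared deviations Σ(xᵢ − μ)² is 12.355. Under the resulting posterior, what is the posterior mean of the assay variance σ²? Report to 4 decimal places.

2.0337

With known mean μ and an Inverse-Gamma(α, β) prior on σ², the Normal likelihood is conjugate: posterior is Inv-Gamma(α + n/2, β + Σ(xᵢ−μ)²/2).
Posterior: Inv-Gamma(7.7 + 9/2, 16.6 + 12.355/2) = Inv-Gamma(12.20, 22.7775).
E[σ²|data] = β/(α−1) = 22.7775/11.20 = 2.0337.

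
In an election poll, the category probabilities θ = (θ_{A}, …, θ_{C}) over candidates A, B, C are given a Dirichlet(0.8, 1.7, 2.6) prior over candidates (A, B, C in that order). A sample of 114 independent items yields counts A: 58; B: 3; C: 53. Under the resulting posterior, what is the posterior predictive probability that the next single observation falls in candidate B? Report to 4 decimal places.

The Dirichlet prior is conjugate to the Multinomial likelihood: each posterior αⱼ = prior αⱼ + observed count nⱼ.
Posterior concentration: (58.8, 4.7, 55.6), total = 119.1.
P(next = B | data) = α_{B}/Σα = 0.0395.

0.0395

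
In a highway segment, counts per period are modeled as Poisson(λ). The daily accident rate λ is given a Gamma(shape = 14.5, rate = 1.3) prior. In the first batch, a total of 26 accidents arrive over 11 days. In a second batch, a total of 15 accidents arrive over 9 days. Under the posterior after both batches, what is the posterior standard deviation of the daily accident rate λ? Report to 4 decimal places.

0.3498

With a Gamma(shape α, rate β) prior, the Poisson likelihood is conjugate: the posterior is Gamma(α + ΣXᵢ, β + n).
After batch 1: Gamma(α+S, β+n) = Gamma(14.5+26, 1.3+11) = Gamma(40.5, 12.3).
After batch 2: Gamma(α+S, β+n) = Gamma(40.5+15, 12.3+9) = Gamma(55.5, 21.3).
SD = √α/β = √55.5/21.3 = 0.3498.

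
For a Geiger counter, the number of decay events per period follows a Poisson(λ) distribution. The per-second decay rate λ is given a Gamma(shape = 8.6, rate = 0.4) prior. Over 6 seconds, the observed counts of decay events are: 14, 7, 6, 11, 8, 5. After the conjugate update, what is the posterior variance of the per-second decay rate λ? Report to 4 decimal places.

With a Gamma(shape α, rate β) prior, the Poisson likelihood is conjugate: the posterior is Gamma(α + ΣXᵢ, β + n).
Sum of counts S = 51 over n = 6 seconds.
Posterior: Gamma(α+S, β+n) = Gamma(8.6+51, 0.4+6) = Gamma(59.6, 6.4).
Var = α/β² = 59.6/6.4² = 1.4551.

1.4551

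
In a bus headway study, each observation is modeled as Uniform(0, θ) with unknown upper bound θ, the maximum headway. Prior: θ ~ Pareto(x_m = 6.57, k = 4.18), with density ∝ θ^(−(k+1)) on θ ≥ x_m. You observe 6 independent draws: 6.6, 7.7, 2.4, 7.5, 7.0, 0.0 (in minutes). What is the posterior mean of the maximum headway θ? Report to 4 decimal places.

A Pareto(scale x_m, shape k) prior on the upper bound θ of Uniform(0, θ) is conjugate: posterior is Pareto(max(x_m, max xᵢ), k + n).
Sample maximum = 7.7; prior scale x_m = 6.57 → posterior scale = max = 7.70.
Posterior shape = 4.18 + 6 = 10.18.
E[θ|data] = k·x_m/(k−1) = 10.18·7.70/9.18 = 8.5388.

8.5388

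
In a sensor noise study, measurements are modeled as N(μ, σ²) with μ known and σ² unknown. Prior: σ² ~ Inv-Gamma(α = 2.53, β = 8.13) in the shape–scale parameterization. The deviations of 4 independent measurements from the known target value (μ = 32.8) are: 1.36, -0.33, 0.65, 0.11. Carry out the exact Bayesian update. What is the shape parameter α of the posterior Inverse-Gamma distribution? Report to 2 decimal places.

With known mean μ and an Inverse-Gamma(α, β) prior on σ², the Normal likelihood is conjugate: posterior is Inv-Gamma(α + n/2, β + Σ(xᵢ−μ)²/2).
Σ(xᵢ−μ)² = (1.36)² + (-0.33)² + (0.65)² + (0.11)² = 2.3931.
Posterior: Inv-Gamma(2.53 + 4/2, 8.13 + 2.3931/2) = Inv-Gamma(4.53, 9.32655).
Posterior α = 4.53.

4.53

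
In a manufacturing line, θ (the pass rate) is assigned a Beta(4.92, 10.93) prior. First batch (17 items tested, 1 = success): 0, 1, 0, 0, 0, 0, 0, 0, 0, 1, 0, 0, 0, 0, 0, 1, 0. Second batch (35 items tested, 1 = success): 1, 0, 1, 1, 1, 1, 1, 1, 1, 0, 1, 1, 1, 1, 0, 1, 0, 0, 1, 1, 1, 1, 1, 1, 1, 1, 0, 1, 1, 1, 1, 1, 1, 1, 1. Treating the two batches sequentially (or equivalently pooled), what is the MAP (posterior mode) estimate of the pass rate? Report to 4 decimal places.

The Beta prior is conjugate to a Binomial/Bernoulli likelihood; the update adds successes to α and failures to β.
After batch 1: Beta(4.92+3, 10.93+14) = Beta(7.92, 24.93).
After batch 2: Beta(7.92+29, 24.93+6) = Beta(36.92, 30.93).
Mode of Beta(a,b) for a,b>1 is (a−1)/(a+b−2) = 35.92/65.85 = 0.5455.

0.5455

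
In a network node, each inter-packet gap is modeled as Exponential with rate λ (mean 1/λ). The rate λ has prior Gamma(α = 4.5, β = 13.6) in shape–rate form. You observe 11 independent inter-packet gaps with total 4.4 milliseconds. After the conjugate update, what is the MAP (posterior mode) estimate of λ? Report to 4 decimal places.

With a Gamma(shape α, rate β) prior on the exponential rate λ, the posterior after n observations with total T = Σxᵢ is Gamma(α+n, β+T).
Posterior: Gamma(4.5+11, 13.6+4.4) = Gamma(15.5, 18.0).
Mode = (α−1)/β = 0.8056.

0.8056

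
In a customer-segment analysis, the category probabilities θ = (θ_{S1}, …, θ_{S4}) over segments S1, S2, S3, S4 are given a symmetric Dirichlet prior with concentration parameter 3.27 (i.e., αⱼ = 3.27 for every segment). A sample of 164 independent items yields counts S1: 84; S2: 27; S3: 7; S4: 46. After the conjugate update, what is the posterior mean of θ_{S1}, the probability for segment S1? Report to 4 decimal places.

0.4928

The Dirichlet prior is conjugate to the Multinomial likelihood: each posterior αⱼ = prior αⱼ + observed count nⱼ.
Posterior concentration: (87.27, 30.27, 10.27, 49.27), total = 177.08.
E[θ_{S1}|data] = α_{S1}/Σα = 87.27/177.08 = 0.4928.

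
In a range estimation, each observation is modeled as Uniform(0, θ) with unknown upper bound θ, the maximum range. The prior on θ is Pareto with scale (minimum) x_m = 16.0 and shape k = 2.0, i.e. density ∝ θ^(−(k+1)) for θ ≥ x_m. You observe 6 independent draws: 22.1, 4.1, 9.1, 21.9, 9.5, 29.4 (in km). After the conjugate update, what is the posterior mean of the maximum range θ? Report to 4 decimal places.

33.6000

A Pareto(scale x_m, shape k) prior on the upper bound θ of Uniform(0, θ) is conjugate: posterior is Pareto(max(x_m, max xᵢ), k + n).
Sample maximum = 29.4; prior scale x_m = 16.0 → posterior scale = max = 29.4.
Posterior shape = 2.0 + 6 = 8.0.
E[θ|data] = k·x_m/(k−1) = 8.0·29.4/7.0 = 33.6000.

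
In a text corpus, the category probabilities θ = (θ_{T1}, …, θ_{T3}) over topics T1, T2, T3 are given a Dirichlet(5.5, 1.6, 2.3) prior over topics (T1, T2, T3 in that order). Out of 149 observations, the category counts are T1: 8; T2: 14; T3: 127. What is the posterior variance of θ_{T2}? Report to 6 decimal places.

The Dirichlet prior is conjugate to the Multinomial likelihood: each posterior αⱼ = prior αⱼ + observed count nⱼ.
Posterior concentration: (13.5, 15.6, 129.3), total = 158.4.
Var[θ_j] = α_j(Σα−α_j)/((Σα)²(Σα+1)) = 15.6·142.8/(158.4²·159.4) = 0.000557.

0.000557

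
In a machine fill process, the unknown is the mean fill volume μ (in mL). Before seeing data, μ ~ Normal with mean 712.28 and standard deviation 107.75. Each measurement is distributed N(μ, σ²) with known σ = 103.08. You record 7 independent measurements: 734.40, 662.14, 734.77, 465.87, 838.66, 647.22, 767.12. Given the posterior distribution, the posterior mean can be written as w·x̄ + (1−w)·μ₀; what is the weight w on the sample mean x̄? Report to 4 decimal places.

0.8844

For Normal data with known variance σ², a Normal(μ₀, σ₀²) prior on μ is conjugate. Posterior precision = 1/σ₀² + n/σ²; posterior mean is the precision-weighted average of μ₀ and x̄.
σ₀² = 107.75² = 11610.0625, σ² = 103.08² = 10625.4864. Prior precision 1/σ₀² = 1/11610.0625; data precision n/σ² = 7/10625.4864.
w = (n/σ²)/(1/σ₀² + n/σ²) = n·σ₀²/(σ² + n·σ₀²) = 7·11610.0625/(10625.4864 + 7·11610.0625) = 81270.4375/91895.9239 = 0.8844.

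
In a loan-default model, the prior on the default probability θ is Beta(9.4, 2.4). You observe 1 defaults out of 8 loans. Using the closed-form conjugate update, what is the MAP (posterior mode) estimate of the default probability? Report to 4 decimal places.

0.5281

The Beta prior is conjugate to a Binomial/Bernoulli likelihood; the update adds successes to α and failures to β.
Posterior: Beta(α+k, β+n−k) = Beta(9.4+1, 2.4+7) = Beta(10.4, 9.4).
Mode of Beta(a,b) for a,b>1 is (a−1)/(a+b−2) = 9.4/17.8 = 0.5281.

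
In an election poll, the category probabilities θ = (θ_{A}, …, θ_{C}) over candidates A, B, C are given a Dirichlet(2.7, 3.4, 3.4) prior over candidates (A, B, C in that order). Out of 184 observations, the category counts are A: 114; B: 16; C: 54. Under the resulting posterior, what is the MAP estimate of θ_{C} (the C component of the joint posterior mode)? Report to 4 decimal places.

0.2961

The Dirichlet prior is conjugate to the Multinomial likelihood: each posterior αⱼ = prior αⱼ + observed count nⱼ.
Posterior concentration: (116.7, 19.4, 57.4), total = 193.5.
Joint mode component: (α_{C}−1)/(Σα−K) = 56.4/190.5 = 0.2961.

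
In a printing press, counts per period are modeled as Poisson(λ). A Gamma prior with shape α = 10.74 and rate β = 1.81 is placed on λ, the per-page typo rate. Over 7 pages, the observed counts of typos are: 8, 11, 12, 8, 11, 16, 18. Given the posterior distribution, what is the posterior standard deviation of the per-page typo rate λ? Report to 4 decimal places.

With a Gamma(shape α, rate β) prior, the Poisson likelihood is conjugate: the posterior is Gamma(α + ΣXᵢ, β + n).
Sum of counts S = 84 over n = 7 pages.
Posterior: Gamma(α+S, β+n) = Gamma(10.74+84, 1.81+7) = Gamma(94.74, 8.81).
SD = √α/β = √94.74/8.81 = 1.1048.

1.1048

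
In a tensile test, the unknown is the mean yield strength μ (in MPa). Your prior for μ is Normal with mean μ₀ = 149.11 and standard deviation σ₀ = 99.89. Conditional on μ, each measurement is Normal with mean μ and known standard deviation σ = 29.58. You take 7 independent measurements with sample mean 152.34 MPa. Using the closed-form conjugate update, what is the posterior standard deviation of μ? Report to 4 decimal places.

For Normal data with known variance σ², a Normal(μ₀, σ₀²) prior on μ is conjugate. Posterior precision = 1/σ₀² + n/σ²; posterior mean is the precision-weighted average of μ₀ and x̄.
σ₀² = 99.89² = 9978.0121, σ² = 29.58² = 874.9764; σ² + n·σ₀² = 874.9764 + 7·9978.0121 = 70721.0611.
Posterior precision = 1/σ₀² + n/σ² = 1/9978.0121 + 7/874.9764 = (σ² + n·σ₀²)/(σ₀²σ²) = 70721.0611/(9978.0121·874.9764); posterior variance σₙ² = σ₀²σ²/(σ² + n·σ₀²) = 9978.0121·874.9764/70721.0611 = 123.450143.
Posterior SD = √σₙ² = √(9978.0121·874.9764/70721.0611) = 11.1108.

11.1108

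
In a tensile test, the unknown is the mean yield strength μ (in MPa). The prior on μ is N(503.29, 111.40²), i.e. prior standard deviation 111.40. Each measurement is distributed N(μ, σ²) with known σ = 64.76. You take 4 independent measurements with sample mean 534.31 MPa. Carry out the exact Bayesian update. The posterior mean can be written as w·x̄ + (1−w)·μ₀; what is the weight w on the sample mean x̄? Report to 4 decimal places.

For Normal data with known variance σ², a Normal(μ₀, σ₀²) prior on μ is conjugate. Posterior precision = 1/σ₀² + n/σ²; posterior mean is the precision-weighted average of μ₀ and x̄.
σ₀² = 111.40² = 12409.96, σ² = 64.76² = 4193.8576. Prior precision 1/σ₀² = 1/12409.96; data precision n/σ² = 4/4193.8576.
w = (n/σ²)/(1/σ₀² + n/σ²) = n·σ₀²/(σ² + n·σ₀²) = 4·12409.96/(4193.8576 + 4·12409.96) = 49639.84/53833.6976 = 0.9221.

0.9221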